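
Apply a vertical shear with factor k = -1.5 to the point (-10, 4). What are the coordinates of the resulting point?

Shear matrix for vertical shear with factor k = -1.5:
[[1, 0], [-1.50, 1]]
Result: (-10, 4) → (-10, 19)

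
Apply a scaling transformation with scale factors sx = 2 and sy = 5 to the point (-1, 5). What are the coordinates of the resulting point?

Scaling matrix:
[[2, 0], [0, 5]]
Result: (-1 × 2, 5 × 5) = (-2, 25)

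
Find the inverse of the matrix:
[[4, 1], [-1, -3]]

For [[a,b],[c,d]], inverse = (1/det)·[[d,-b],[-c,a]]
det = (4)(-3) - (1)(-1) = -12 - -1 = -11
Inverse = (1/-11)·[[-3, -1], [1, 4]]
= [[3/11, 1/11], [-1/11, -4/11]]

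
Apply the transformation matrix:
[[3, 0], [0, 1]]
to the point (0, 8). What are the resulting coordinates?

Matrix multiplication:
[[3, 0], [0, 1]] × [0, 8]ᵀ
= [(3)(0) + (0)(8), (0)(0) + (1)(8)]ᵀ
= [0, 8]ᵀ
Result: (0, 8)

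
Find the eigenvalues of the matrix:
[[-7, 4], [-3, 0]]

Characteristic equation: det(A - λI) = 0
λ² - (trace)λ + (det) = 0
trace = -7 + 0 = -7, det = (-7)(0) - (4)(-3) = 12
λ² - (-7)λ + (12) = 0
λ = (-7 ± √((-7)² - 4·(12))) / 2 = (-7 ± √1) / 2
Solving: λ = -4, -3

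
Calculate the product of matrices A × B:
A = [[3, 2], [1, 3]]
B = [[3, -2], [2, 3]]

Matrix multiplication:
C[0][0] = 3×3 + 2×2 = 13
C[0][1] = 3×-2 + 2×3 = 0
C[1][0] = 1×3 + 3×2 = 9
C[1][1] = 1×-2 + 3×3 = 7
Result: [[13, 0], [9, 7]]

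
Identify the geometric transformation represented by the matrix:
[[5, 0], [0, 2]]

This matrix represents: non-uniform scaling by sx = 5, sy = 2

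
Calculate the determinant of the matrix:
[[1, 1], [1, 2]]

For a 2×2 matrix [[a, b], [c, d]], det = ad - bc
det = (1)(2) - (1)(1) = 2 - 1 = 1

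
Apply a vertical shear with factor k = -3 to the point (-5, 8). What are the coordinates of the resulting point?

Shear matrix for vertical shear with factor k = -3:
[[1, 0], [-3, 1]]
Result: (-5, 8) → (-5, 23)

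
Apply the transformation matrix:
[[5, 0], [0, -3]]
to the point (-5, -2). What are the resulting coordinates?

Matrix multiplication:
[[5, 0], [0, -3]] × [-5, -2]ᵀ
= [(5)(-5) + (0)(-2), (0)(-5) + (-3)(-2)]ᵀ
= [-25, 6]ᵀ
Result: (-25, 6)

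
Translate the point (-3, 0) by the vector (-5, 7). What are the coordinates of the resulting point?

Translation by (-5, 7) (homogeneous matrix [[1, 0, -5], [0, 1, 7], [0, 0, 1]]):
x' = -3 + -5 = -8
y' = 0 + 7 = 7
Result: (-8, 7)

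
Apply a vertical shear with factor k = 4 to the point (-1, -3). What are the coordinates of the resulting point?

Shear matrix for vertical shear with factor k = 4:
[[1, 0], [4, 1]]
Result: (-1, -3) → (-1, -7)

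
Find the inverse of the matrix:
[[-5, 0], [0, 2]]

For [[a,b],[c,d]], inverse = (1/det)·[[d,-b],[-c,a]]
det = (-5)(2) - (0)(0) = -10 - 0 = -10
Inverse = (1/-10)·[[2, 0], [0, -5]]
= [[-1/5, 0], [0, 1/2]]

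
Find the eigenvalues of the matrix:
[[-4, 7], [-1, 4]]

Characteristic equation: det(A - λI) = 0
λ² - (trace)λ + (det) = 0
trace = -4 + 4 = 0, det = (-4)(4) - (7)(-1) = -9
λ² - (0)λ + (-9) = 0
λ = (0 ± √((0)² - 4·(-9))) / 2 = (0 ± √36) / 2
Solving: λ = -3, 3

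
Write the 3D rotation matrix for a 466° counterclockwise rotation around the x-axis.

Rotation matrix for counterclockwise 466° around x-axis:
cos(466°) = -0.2756, sin(466°) = 0.9613
Result: [[1, 0, 0], [0, -0.2756, -0.9613], [0, 0.9613, -0.2756]]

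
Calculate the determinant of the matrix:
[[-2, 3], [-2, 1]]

For a 2×2 matrix [[a, b], [c, d]], det = ad - bc
det = (-2)(1) - (3)(-2) = -2 - -6 = 4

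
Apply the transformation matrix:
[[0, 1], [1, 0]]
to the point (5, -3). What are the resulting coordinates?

Matrix multiplication:
[[0, 1], [1, 0]] × [5, -3]ᵀ
= [(0)(5) + (1)(-3), (1)(5) + (0)(-3)]ᵀ
= [-3, 5]ᵀ
Result: (-3, 5)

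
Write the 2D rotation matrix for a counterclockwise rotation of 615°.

Rotation matrix formula: [[cos θ, -sin θ], [sin θ, cos θ]]
For θ = 615°:
cos(615°) = -0.2588
sin(615°) = -0.9659
Result: [[-0.2588, 0.9659], [-0.9659, -0.2588]]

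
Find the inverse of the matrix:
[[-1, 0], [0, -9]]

For [[a,b],[c,d]], inverse = (1/det)·[[d,-b],[-c,a]]
det = (-1)(-9) - (0)(0) = 9 - 0 = 9
Inverse = (1/9)·[[-9, 0], [0, -1]]
= [[-1, 0], [0, -1/9]]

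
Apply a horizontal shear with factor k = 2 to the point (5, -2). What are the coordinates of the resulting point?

Shear matrix for horizontal shear with factor k = 2:
[[1, 2], [0, 1]]
Result: (5, -2) → (1, -2)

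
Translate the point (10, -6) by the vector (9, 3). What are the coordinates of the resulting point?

Translation by (9, 3) (homogeneous matrix [[1, 0, 9], [0, 1, 3], [0, 0, 1]]):
x' = 10 + 9 = 19
y' = -6 + 3 = -3
Result: (19, -3)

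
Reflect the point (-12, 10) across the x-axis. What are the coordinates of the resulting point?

Reflection across x-axis: (-12, 10) → (-12, -10)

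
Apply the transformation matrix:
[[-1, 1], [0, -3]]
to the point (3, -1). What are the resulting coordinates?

Matrix multiplication:
[[-1, 1], [0, -3]] × [3, -1]ᵀ
= [(-1)(3) + (1)(-1), (0)(3) + (-3)(-1)]ᵀ
= [-4, 3]ᵀ
Result: (-4, 3)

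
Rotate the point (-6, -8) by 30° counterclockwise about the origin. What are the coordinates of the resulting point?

Rotation matrix for 30°: [[cos 30°, -sin 30°], [sin 30°, cos 30°]] ≈ [[0.866025, -0.500000], [0.500000, 0.866025]]
[[0.866025, -0.500000], [0.500000, 0.866025]] × [-6, -8]ᵀ ≈ [-1.1962, -9.9282]ᵀ
Result: (-1.1962, -9.9282)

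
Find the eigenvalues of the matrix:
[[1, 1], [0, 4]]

Characteristic equation: det(A - λI) = 0
λ² - (trace)λ + (det) = 0
trace = 1 + 4 = 5, det = (1)(4) - (1)(0) = 4
λ² - (5)λ + (4) = 0
λ = (5 ± √((5)² - 4·(4))) / 2 = (5 ± √9) / 2
Solving: λ = 1, 4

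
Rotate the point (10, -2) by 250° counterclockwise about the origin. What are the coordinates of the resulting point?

Rotation matrix for 250°: [[cos 250°, -sin 250°], [sin 250°, cos 250°]] ≈ [[-0.342020, 0.939693], [-0.939693, -0.342020]]
[[-0.342020, 0.939693], [-0.939693, -0.342020]] × [10, -2]ᵀ ≈ [-5.2996, -8.7129]ᵀ
Result: (-5.2996, -8.7129)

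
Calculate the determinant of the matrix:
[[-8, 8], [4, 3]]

For a 2×2 matrix [[a, b], [c, d]], det = ad - bc
det = (-8)(3) - (8)(4) = -24 - 32 = -56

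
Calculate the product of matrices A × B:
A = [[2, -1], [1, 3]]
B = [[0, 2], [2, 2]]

Matrix multiplication:
C[0][0] = 2×0 + -1×2 = -2
C[0][1] = 2×2 + -1×2 = 2
C[1][0] = 1×0 + 3×2 = 6
C[1][1] = 1×2 + 3×2 = 8
Result: [[-2, 2], [6, 8]]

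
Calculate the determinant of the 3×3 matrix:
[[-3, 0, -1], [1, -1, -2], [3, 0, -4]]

Expansion along first row:
det = -3·det([[-1,-2],[0,-4]]) - 0·det([[1,-2],[3,-4]]) + -1·det([[1,-1],[3,0]])
    = -3·(-1·-4 - -2·0) - 0·(1·-4 - -2·3) + -1·(1·0 - -1·3)
    = -3·4 - 0·2 + -1·3
    = -12 + 0 + -3 = -15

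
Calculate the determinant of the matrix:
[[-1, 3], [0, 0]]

For a 2×2 matrix [[a, b], [c, d]], det = ad - bc
det = (-1)(0) - (3)(0) = 0 - 0 = 0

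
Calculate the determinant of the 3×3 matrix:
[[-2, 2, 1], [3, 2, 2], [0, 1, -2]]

Expansion along first row:
det = -2·det([[2,2],[1,-2]]) - 2·det([[3,2],[0,-2]]) + 1·det([[3,2],[0,1]])
    = -2·(2·-2 - 2·1) - 2·(3·-2 - 2·0) + 1·(3·1 - 2·0)
    = -2·-6 - 2·-6 + 1·3
    = 12 + 12 + 3 = 27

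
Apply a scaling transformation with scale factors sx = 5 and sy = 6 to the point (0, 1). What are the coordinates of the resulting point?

Scaling matrix:
[[5, 0], [0, 6]]
Result: (0 × 5, 1 × 6) = (0, 6)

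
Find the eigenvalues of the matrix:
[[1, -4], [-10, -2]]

Characteristic equation: det(A - λI) = 0
λ² - (trace)λ + (det) = 0
trace = 1 + -2 = -1, det = (1)(-2) - (-4)(-10) = -42
λ² - (-1)λ + (-42) = 0
λ = (-1 ± √((-1)² - 4·(-42))) / 2 = (-1 ± √169) / 2
Solving: λ = -7, 6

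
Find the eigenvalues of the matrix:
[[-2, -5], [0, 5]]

Characteristic equation: det(A - λI) = 0
λ² - (trace)λ + (det) = 0
trace = -2 + 5 = 3, det = (-2)(5) - (-5)(0) = -10
λ² - (3)λ + (-10) = 0
λ = (3 ± √((3)² - 4·(-10))) / 2 = (3 ± √49) / 2
Solving: λ = -2, 5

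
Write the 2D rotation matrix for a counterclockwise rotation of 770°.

Rotation matrix formula: [[cos θ, -sin θ], [sin θ, cos θ]]
For θ = 770°:
cos(770°) = 0.6428
sin(770°) = 0.7660
Result: [[0.6428, -0.7660], [0.7660, 0.6428]]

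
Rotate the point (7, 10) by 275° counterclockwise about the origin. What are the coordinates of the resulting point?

Rotation matrix for 275°: [[cos 275°, -sin 275°], [sin 275°, cos 275°]] ≈ [[0.087156, 0.996195], [-0.996195, 0.087156]]
[[0.087156, 0.996195], [-0.996195, 0.087156]] × [7, 10]ᵀ ≈ [10.5720, -6.1018]ᵀ
Result: (10.5720, -6.1018)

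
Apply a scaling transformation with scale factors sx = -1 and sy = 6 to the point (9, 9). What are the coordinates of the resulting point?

Scaling matrix:
[[-1, 0], [0, 6]]
Result: (9 × -1, 9 × 6) = (-9, 54)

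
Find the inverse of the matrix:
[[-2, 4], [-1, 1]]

For [[a,b],[c,d]], inverse = (1/det)·[[d,-b],[-c,a]]
det = (-2)(1) - (4)(-1) = -2 - -4 = 2
Inverse = (1/2)·[[1, -4], [1, -2]]
= [[1/2, -2], [1/2, -1]]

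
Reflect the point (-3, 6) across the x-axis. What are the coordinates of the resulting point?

Reflection across x-axis: (-3, 6) → (-3, -6)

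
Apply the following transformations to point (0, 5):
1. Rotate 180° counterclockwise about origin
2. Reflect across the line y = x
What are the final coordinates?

Step 1: Rotate 180° → (0, -5)
Step 2: Reflect across line y = x → (-5, 0)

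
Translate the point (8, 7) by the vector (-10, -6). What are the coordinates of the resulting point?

Translation by (-10, -6) (homogeneous matrix [[1, 0, -10], [0, 1, -6], [0, 0, 1]]):
x' = 8 + -10 = -2
y' = 7 + -6 = 1
Result: (-2, 1)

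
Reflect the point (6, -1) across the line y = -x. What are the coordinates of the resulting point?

Reflection across line y = -x: (6, -1) → (1, -6)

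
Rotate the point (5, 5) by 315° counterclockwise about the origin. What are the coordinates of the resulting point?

Rotation matrix for 315°: [[cos 315°, -sin 315°], [sin 315°, cos 315°]] ≈ [[0.707107, 0.707107], [-0.707107, 0.707107]]
[[0.707107, 0.707107], [-0.707107, 0.707107]] × [5, 5]ᵀ ≈ [7.0711, 0]ᵀ
Result: (7.0711, 0)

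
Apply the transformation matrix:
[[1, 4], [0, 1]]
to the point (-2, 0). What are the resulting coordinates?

Matrix multiplication:
[[1, 4], [0, 1]] × [-2, 0]ᵀ
= [(1)(-2) + (4)(0), (0)(-2) + (1)(0)]ᵀ
= [-2, 0]ᵀ
Result: (-2, 0)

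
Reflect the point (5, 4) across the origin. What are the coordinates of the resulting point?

Reflection across origin: (5, 4) → (-5, -4)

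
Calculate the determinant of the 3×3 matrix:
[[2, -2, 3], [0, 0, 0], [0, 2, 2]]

Expansion along first row:
det = 2·det([[0,0],[2,2]]) - -2·det([[0,0],[0,2]]) + 3·det([[0,0],[0,2]])
    = 2·(0·2 - 0·2) - -2·(0·2 - 0·0) + 3·(0·2 - 0·0)
    = 2·0 - -2·0 + 3·0
    = 0 + 0 + 0 = 0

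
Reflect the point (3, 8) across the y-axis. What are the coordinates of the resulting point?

Reflection across y-axis: (3, 8) → (-3, 8)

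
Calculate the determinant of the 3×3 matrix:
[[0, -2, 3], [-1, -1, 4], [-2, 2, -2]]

Expansion along first row:
det = 0·det([[-1,4],[2,-2]]) - -2·det([[-1,4],[-2,-2]]) + 3·det([[-1,-1],[-2,2]])
    = 0·(-1·-2 - 4·2) - -2·(-1·-2 - 4·-2) + 3·(-1·2 - -1·-2)
    = 0·-6 - -2·10 + 3·-4
    = 0 + 20 + -12 = 8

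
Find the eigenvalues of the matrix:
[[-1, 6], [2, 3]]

Characteristic equation: det(A - λI) = 0
λ² - (trace)λ + (det) = 0
trace = -1 + 3 = 2, det = (-1)(3) - (6)(2) = -15
λ² - (2)λ + (-15) = 0
λ = (2 ± √((2)² - 4·(-15))) / 2 = (2 ± √64) / 2
Solving: λ = -3, 5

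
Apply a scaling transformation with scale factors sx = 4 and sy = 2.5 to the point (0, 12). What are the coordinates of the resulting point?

Scaling matrix:
[[4, 0], [0, 2.50]]
Result: (0 × 4, 12 × 2.5) = (0, 30)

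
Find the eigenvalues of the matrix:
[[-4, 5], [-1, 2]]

Characteristic equation: det(A - λI) = 0
λ² - (trace)λ + (det) = 0
trace = -4 + 2 = -2, det = (-4)(2) - (5)(-1) = -3
λ² - (-2)λ + (-3) = 0
λ = (-2 ± √((-2)² - 4·(-3))) / 2 = (-2 ± √16) / 2
Solving: λ = -3, 1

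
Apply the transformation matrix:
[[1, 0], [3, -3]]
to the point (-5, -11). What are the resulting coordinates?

Matrix multiplication:
[[1, 0], [3, -3]] × [-5, -11]ᵀ
= [(1)(-5) + (0)(-11), (3)(-5) + (-3)(-11)]ᵀ
= [-5, 18]ᵀ
Result: (-5, 18)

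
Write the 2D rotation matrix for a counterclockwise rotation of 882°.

Rotation matrix formula: [[cos θ, -sin θ], [sin θ, cos θ]]
For θ = 882°:
cos(882°) = -0.9511
sin(882°) = 0.3090
Result: [[-0.9511, -0.3090], [0.3090, -0.9511]]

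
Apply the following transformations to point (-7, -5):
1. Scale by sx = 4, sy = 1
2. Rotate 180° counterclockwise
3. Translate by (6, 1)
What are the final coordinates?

Step 1: Scale → (-28, -5)
Step 2: Rotate 180° → (28, 5)
Step 3: Translate → (34, 6)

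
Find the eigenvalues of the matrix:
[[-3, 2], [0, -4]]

Characteristic equation: det(A - λI) = 0
λ² - (trace)λ + (det) = 0
trace = -3 + -4 = -7, det = (-3)(-4) - (2)(0) = 12
λ² - (-7)λ + (12) = 0
λ = (-7 ± √((-7)² - 4·(12))) / 2 = (-7 ± √1) / 2
Solving: λ = -4, -3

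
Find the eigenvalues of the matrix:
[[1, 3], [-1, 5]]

Characteristic equation: det(A - λI) = 0
λ² - (trace)λ + (det) = 0
trace = 1 + 5 = 6, det = (1)(5) - (3)(-1) = 8
λ² - (6)λ + (8) = 0
λ = (6 ± √((6)² - 4·(8))) / 2 = (6 ± √4) / 2
Solving: λ = 2, 4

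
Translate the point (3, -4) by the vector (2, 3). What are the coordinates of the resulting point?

Translation by (2, 3) (homogeneous matrix [[1, 0, 2], [0, 1, 3], [0, 0, 1]]):
x' = 3 + 2 = 5
y' = -4 + 3 = -1
Result: (5, -1)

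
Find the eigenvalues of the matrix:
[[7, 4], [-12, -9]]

Characteristic equation: det(A - λI) = 0
λ² - (trace)λ + (det) = 0
trace = 7 + -9 = -2, det = (7)(-9) - (4)(-12) = -15
λ² - (-2)λ + (-15) = 0
λ = (-2 ± √((-2)² - 4·(-15))) / 2 = (-2 ± √64) / 2
Solving: λ = -5, 3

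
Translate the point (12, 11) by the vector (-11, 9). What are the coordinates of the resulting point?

Translation by (-11, 9) (homogeneous matrix [[1, 0, -11], [0, 1, 9], [0, 0, 1]]):
x' = 12 + -11 = 1
y' = 11 + 9 = 20
Result: (1, 20)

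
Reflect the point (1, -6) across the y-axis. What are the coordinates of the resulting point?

Reflection across y-axis: (1, -6) → (-1, -6)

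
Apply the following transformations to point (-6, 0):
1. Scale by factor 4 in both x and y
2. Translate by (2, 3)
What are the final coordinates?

Step 1: Scale (-6, 0) by 4 → (-24, 0)
Step 2: Translate by (2, 3) → (-22, 3)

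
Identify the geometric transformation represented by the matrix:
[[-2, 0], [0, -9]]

This matrix represents: non-uniform scaling by sx = -2, sy = -9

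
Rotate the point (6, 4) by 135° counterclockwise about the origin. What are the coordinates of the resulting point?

Rotation matrix for 135°: [[cos 135°, -sin 135°], [sin 135°, cos 135°]] ≈ [[-0.707107, -0.707107], [0.707107, -0.707107]]
[[-0.707107, -0.707107], [0.707107, -0.707107]] × [6, 4]ᵀ ≈ [-7.0711, 1.4142]ᵀ
Result: (-7.0711, 1.4142)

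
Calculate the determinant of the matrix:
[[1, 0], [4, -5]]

For a 2×2 matrix [[a, b], [c, d]], det = ad - bc
det = (1)(-5) - (0)(4) = -5 - 0 = -5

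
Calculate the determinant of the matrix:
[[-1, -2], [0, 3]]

For a 2×2 matrix [[a, b], [c, d]], det = ad - bc
det = (-1)(3) - (-2)(0) = -3 - 0 = -3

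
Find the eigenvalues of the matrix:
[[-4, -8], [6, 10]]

Characteristic equation: det(A - λI) = 0
λ² - (trace)λ + (det) = 0
trace = -4 + 10 = 6, det = (-4)(10) - (-8)(6) = 8
λ² - (6)λ + (8) = 0
λ = (6 ± √((6)² - 4·(8))) / 2 = (6 ± √4) / 2
Solving: λ = 2, 4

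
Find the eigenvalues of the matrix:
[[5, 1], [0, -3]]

Characteristic equation: det(A - λI) = 0
λ² - (trace)λ + (det) = 0
trace = 5 + -3 = 2, det = (5)(-3) - (1)(0) = -15
λ² - (2)λ + (-15) = 0
λ = (2 ± √((2)² - 4·(-15))) / 2 = (2 ± √64) / 2
Solving: λ = -3, 5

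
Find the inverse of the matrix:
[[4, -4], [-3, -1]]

For [[a,b],[c,d]], inverse = (1/det)·[[d,-b],[-c,a]]
det = (4)(-1) - (-4)(-3) = -4 - 12 = -16
Inverse = (1/-16)·[[-1, 4], [3, 4]]
= [[1/16, -1/4], [-3/16, -1/4]]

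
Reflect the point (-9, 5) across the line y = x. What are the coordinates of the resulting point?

Reflection across line y = x: (-9, 5) → (5, -9)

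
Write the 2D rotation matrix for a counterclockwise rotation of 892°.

Rotation matrix formula: [[cos θ, -sin θ], [sin θ, cos θ]]
For θ = 892°:
cos(892°) = -0.9903
sin(892°) = 0.1392
Result: [[-0.9903, -0.1392], [0.1392, -0.9903]]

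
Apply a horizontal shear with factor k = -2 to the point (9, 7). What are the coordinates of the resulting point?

Shear matrix for horizontal shear with factor k = -2:
[[1, -2], [0, 1]]
Result: (9, 7) → (-5, 7)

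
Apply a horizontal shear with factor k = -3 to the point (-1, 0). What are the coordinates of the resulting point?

Shear matrix for horizontal shear with factor k = -3:
[[1, -3], [0, 1]]
Result: (-1, 0) → (-1, 0)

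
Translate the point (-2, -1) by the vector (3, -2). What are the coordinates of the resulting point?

Translation by (3, -2) (homogeneous matrix [[1, 0, 3], [0, 1, -2], [0, 0, 1]]):
x' = -2 + 3 = 1
y' = -1 + -2 = -3
Result: (1, -3)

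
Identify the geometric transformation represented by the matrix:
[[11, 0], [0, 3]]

This matrix represents: non-uniform scaling by sx = 11, sy = 3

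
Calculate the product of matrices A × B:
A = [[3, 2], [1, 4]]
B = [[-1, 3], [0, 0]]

Matrix multiplication:
C[0][0] = 3×-1 + 2×0 = -3
C[0][1] = 3×3 + 2×0 = 9
C[1][0] = 1×-1 + 4×0 = -1
C[1][1] = 1×3 + 4×0 = 3
Result: [[-3, 9], [-1, 3]]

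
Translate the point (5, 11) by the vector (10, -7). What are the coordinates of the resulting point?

Translation by (10, -7) (homogeneous matrix [[1, 0, 10], [0, 1, -7], [0, 0, 1]]):
x' = 5 + 10 = 15
y' = 11 + -7 = 4
Result: (15, 4)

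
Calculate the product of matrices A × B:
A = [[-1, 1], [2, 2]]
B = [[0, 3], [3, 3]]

Matrix multiplication:
C[0][0] = -1×0 + 1×3 = 3
C[0][1] = -1×3 + 1×3 = 0
C[1][0] = 2×0 + 2×3 = 6
C[1][1] = 2×3 + 2×3 = 12
Result: [[3, 0], [6, 12]]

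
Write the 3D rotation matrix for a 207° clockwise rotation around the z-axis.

Rotation matrix for clockwise 207° around z-axis:
A clockwise rotation by 207° is a counterclockwise rotation by -207°.
cos(-207°) = -0.8910, sin(-207°) = 0.4540
Result: [[-0.8910, -0.4540, 0], [0.4540, -0.8910, 0], [0, 0, 1]]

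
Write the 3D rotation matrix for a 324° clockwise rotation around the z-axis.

Rotation matrix for clockwise 324° around z-axis:
A clockwise rotation by 324° is a counterclockwise rotation by -324°.
cos(-324°) = 0.8090, sin(-324°) = 0.5878
Result: [[0.8090, -0.5878, 0], [0.5878, 0.8090, 0], [0, 0, 1]]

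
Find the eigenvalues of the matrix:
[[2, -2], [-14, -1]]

Characteristic equation: det(A - λI) = 0
λ² - (trace)λ + (det) = 0
trace = 2 + -1 = 1, det = (2)(-1) - (-2)(-14) = -30
λ² - (1)λ + (-30) = 0
λ = (1 ± √((1)² - 4·(-30))) / 2 = (1 ± √121) / 2
Solving: λ = -5, 6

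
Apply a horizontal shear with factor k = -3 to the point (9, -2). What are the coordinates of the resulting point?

Shear matrix for horizontal shear with factor k = -3:
[[1, -3], [0, 1]]
Result: (9, -2) → (15, -2)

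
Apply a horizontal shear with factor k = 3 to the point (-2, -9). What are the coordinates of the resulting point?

Shear matrix for horizontal shear with factor k = 3:
[[1, 3], [0, 1]]
Result: (-2, -9) → (-29, -9)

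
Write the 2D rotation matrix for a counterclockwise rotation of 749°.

Rotation matrix formula: [[cos θ, -sin θ], [sin θ, cos θ]]
For θ = 749°:
cos(749°) = 0.8746
sin(749°) = 0.4848
Result: [[0.8746, -0.4848], [0.4848, 0.8746]]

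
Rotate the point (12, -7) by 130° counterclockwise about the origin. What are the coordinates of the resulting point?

Rotation matrix for 130°: [[cos 130°, -sin 130°], [sin 130°, cos 130°]] ≈ [[-0.642788, -0.766044], [0.766044, -0.642788]]
[[-0.642788, -0.766044], [0.766044, -0.642788]] × [12, -7]ᵀ ≈ [-2.3511, 13.6920]ᵀ
Result: (-2.3511, 13.6920)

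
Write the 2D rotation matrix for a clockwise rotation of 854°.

Rotation matrix formula: [[cos θ, -sin θ], [sin θ, cos θ]]
A clockwise rotation by 854° is equivalent to a counterclockwise rotation by -854°.
For θ = -854°:
cos(-854°) = -0.6947
sin(-854°) = -0.7193
Result: [[-0.6947, 0.7193], [-0.7193, -0.6947]]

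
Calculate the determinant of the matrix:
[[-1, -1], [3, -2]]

For a 2×2 matrix [[a, b], [c, d]], det = ad - bc
det = (-1)(-2) - (-1)(3) = 2 - -3 = 5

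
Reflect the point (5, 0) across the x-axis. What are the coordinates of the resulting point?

Reflection across x-axis: (5, 0) → (5, 0)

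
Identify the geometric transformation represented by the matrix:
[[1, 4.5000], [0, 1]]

This matrix represents: horizontal shear with factor 4.5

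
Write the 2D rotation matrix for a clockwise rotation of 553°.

Rotation matrix formula: [[cos θ, -sin θ], [sin θ, cos θ]]
A clockwise rotation by 553° is equivalent to a counterclockwise rotation by -553°.
For θ = -553°:
cos(-553°) = -0.9744
sin(-553°) = 0.2250
Result: [[-0.9744, -0.2250], [0.2250, -0.9744]]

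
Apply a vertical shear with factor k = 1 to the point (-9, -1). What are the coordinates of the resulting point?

Shear matrix for vertical shear with factor k = 1:
[[1, 0], [1, 1]]
Result: (-9, -1) → (-9, -10)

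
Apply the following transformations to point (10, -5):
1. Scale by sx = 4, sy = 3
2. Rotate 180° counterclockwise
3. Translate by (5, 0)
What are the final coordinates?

Step 1: Scale → (40, -15)
Step 2: Rotate 180° → (-40, 15)
Step 3: Translate → (-35, 15)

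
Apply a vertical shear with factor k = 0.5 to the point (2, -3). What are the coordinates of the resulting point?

Shear matrix for vertical shear with factor k = 0.5:
[[1, 0], [0.50, 1]]
Result: (2, -3) → (2, -2)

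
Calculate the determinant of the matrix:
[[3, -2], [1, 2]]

For a 2×2 matrix [[a, b], [c, d]], det = ad - bc
det = (3)(2) - (-2)(1) = 6 - -2 = 8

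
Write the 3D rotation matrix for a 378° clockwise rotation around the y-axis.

Rotation matrix for clockwise 378° around y-axis:
A clockwise rotation by 378° is a counterclockwise rotation by -378°.
cos(-378°) = 0.9511, sin(-378°) = -0.3090
Result: [[0.9511, 0, -0.3090], [0, 1, 0], [0.3090, 0, 0.9511]]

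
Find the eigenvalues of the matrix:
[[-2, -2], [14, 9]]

Characteristic equation: det(A - λI) = 0
λ² - (trace)λ + (det) = 0
trace = -2 + 9 = 7, det = (-2)(9) - (-2)(14) = 10
λ² - (7)λ + (10) = 0
λ = (7 ± √((7)² - 4·(10))) / 2 = (7 ± √9) / 2
Solving: λ = 2, 5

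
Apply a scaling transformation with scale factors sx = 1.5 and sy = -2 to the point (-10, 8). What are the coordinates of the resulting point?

Scaling matrix:
[[1.50, 0], [0, -2]]
Result: (-10 × 1.5, 8 × -2) = (-15, -16)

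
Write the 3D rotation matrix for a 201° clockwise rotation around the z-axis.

Rotation matrix for clockwise 201° around z-axis:
A clockwise rotation by 201° is a counterclockwise rotation by -201°.
cos(-201°) = -0.9336, sin(-201°) = 0.3584
Result: [[-0.9336, -0.3584, 0], [0.3584, -0.9336, 0], [0, 0, 1]]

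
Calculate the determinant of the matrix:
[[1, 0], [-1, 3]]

For a 2×2 matrix [[a, b], [c, d]], det = ad - bc
det = (1)(3) - (0)(-1) = 3 - 0 = 3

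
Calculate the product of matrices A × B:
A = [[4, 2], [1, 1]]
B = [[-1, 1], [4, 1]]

Matrix multiplication:
C[0][0] = 4×-1 + 2×4 = 4
C[0][1] = 4×1 + 2×1 = 6
C[1][0] = 1×-1 + 1×4 = 3
C[1][1] = 1×1 + 1×1 = 2
Result: [[4, 6], [3, 2]]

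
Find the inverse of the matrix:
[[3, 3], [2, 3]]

For [[a,b],[c,d]], inverse = (1/det)·[[d,-b],[-c,a]]
det = (3)(3) - (3)(2) = 9 - 6 = 3
Inverse = (1/3)·[[3, -3], [-2, 3]]
= [[1, -1], [-2/3, 1]]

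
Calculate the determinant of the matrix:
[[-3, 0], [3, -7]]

For a 2×2 matrix [[a, b], [c, d]], det = ad - bc
det = (-3)(-7) - (0)(3) = 21 - 0 = 21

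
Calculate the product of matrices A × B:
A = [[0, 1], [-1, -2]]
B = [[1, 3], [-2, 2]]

Matrix multiplication:
C[0][0] = 0×1 + 1×-2 = -2
C[0][1] = 0×3 + 1×2 = 2
C[1][0] = -1×1 + -2×-2 = 3
C[1][1] = -1×3 + -2×2 = -7
Result: [[-2, 2], [3, -7]]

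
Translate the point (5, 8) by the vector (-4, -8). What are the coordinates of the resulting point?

Translation by (-4, -8) (homogeneous matrix [[1, 0, -4], [0, 1, -8], [0, 0, 1]]):
x' = 5 + -4 = 1
y' = 8 + -8 = 0
Result: (1, 0)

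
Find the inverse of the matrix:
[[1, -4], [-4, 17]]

For [[a,b],[c,d]], inverse = (1/det)·[[d,-b],[-c,a]]
det = (1)(17) - (-4)(-4) = 17 - 16 = 1
Inverse = [[17, 4], [4, 1]]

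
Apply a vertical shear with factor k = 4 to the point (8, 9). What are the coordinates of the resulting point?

Shear matrix for vertical shear with factor k = 4:
[[1, 0], [4, 1]]
Result: (8, 9) → (8, 41)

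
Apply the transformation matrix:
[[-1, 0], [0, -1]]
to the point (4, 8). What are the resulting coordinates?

Matrix multiplication:
[[-1, 0], [0, -1]] × [4, 8]ᵀ
= [(-1)(4) + (0)(8), (0)(4) + (-1)(8)]ᵀ
= [-4, -8]ᵀ
Result: (-4, -8)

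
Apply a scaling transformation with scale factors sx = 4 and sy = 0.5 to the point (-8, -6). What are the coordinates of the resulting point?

Scaling matrix:
[[4, 0], [0, 0.50]]
Result: (-8 × 4, -6 × 0.5) = (-32, -3)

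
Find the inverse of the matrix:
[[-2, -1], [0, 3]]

For [[a,b],[c,d]], inverse = (1/det)·[[d,-b],[-c,a]]
det = (-2)(3) - (-1)(0) = -6 - 0 = -6
Inverse = (1/-6)·[[3, 1], [0, -2]]
= [[-1/2, -1/6], [0, 1/3]]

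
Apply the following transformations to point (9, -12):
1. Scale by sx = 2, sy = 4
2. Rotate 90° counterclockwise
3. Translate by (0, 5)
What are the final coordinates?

Step 1: Scale → (18, -48)
Step 2: Rotate 90° → (48, 18)
Step 3: Translate → (48, 23)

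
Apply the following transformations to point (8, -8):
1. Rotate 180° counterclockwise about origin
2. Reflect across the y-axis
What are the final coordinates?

Step 1: Rotate 180° → (-8, 8)
Step 2: Reflect across y-axis → (8, 8)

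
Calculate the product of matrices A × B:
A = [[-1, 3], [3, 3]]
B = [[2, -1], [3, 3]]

Matrix multiplication:
C[0][0] = -1×2 + 3×3 = 7
C[0][1] = -1×-1 + 3×3 = 10
C[1][0] = 3×2 + 3×3 = 15
C[1][1] = 3×-1 + 3×3 = 6
Result: [[7, 10], [15, 6]]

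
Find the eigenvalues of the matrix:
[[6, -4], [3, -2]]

Characteristic equation: det(A - λI) = 0
λ² - (trace)λ + (det) = 0
trace = 6 + -2 = 4, det = (6)(-2) - (-4)(3) = 0
λ² - (4)λ + (0) = 0
λ = (4 ± √((4)² - 4·(0))) / 2 = (4 ± √16) / 2
Solving: λ = 0, 4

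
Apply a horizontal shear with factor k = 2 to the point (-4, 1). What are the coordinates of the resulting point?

Shear matrix for horizontal shear with factor k = 2:
[[1, 2], [0, 1]]
Result: (-4, 1) → (-2, 1)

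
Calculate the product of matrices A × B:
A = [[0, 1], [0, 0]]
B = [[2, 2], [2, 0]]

Matrix multiplication:
C[0][0] = 0×2 + 1×2 = 2
C[0][1] = 0×2 + 1×0 = 0
C[1][0] = 0×2 + 0×2 = 0
C[1][1] = 0×2 + 0×0 = 0
Result: [[2, 0], [0, 0]]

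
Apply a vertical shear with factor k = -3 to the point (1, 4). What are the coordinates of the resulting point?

Shear matrix for vertical shear with factor k = -3:
[[1, 0], [-3, 1]]
Result: (1, 4) → (1, 1)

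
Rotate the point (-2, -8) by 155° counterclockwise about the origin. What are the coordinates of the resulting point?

Rotation matrix for 155°: [[cos 155°, -sin 155°], [sin 155°, cos 155°]] ≈ [[-0.906308, -0.422618], [0.422618, -0.906308]]
[[-0.906308, -0.422618], [0.422618, -0.906308]] × [-2, -8]ᵀ ≈ [5.1936, 6.4052]ᵀ
Result: (5.1936, 6.4052)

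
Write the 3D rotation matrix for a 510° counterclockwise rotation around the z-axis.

Rotation matrix for counterclockwise 510° around z-axis:
cos(510°) = -√3/2, sin(510°) = 1/2
Result: [[-√3/2, -1/2, 0], [1/2, -√3/2, 0], [0, 0, 1]]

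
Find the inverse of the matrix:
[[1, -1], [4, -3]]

For [[a,b],[c,d]], inverse = (1/det)·[[d,-b],[-c,a]]
det = (1)(-3) - (-1)(4) = -3 - -4 = 1
Inverse = [[-3, 1], [-4, 1]]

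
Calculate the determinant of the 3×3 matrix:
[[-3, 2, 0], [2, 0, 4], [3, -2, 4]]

Expansion along first row:
det = -3·det([[0,4],[-2,4]]) - 2·det([[2,4],[3,4]]) + 0·det([[2,0],[3,-2]])
    = -3·(0·4 - 4·-2) - 2·(2·4 - 4·3) + 0·(2·-2 - 0·3)
    = -3·8 - 2·-4 + 0·-4
    = -24 + 8 + 0 = -16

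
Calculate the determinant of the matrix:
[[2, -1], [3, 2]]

For a 2×2 matrix [[a, b], [c, d]], det = ad - bc
det = (2)(2) - (-1)(3) = 4 - -3 = 7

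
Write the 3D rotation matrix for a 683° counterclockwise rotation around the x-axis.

Rotation matrix for counterclockwise 683° around x-axis:
cos(683°) = 0.7986, sin(683°) = -0.6018
Result: [[1, 0, 0], [0, 0.7986, 0.6018], [0, -0.6018, 0.7986]]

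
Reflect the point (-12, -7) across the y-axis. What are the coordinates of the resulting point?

Reflection across y-axis: (-12, -7) → (12, -7)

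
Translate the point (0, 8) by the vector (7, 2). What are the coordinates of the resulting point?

Translation by (7, 2) (homogeneous matrix [[1, 0, 7], [0, 1, 2], [0, 0, 1]]):
x' = 0 + 7 = 7
y' = 8 + 2 = 10
Result: (7, 10)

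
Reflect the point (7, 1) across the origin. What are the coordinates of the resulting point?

Reflection across origin: (7, 1) → (-7, -1)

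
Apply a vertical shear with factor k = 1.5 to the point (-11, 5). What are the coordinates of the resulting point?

Shear matrix for vertical shear with factor k = 1.5:
[[1, 0], [1.50, 1]]
Result: (-11, 5) → (-11, -11.5)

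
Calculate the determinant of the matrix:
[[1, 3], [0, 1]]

For a 2×2 matrix [[a, b], [c, d]], det = ad - bc
det = (1)(1) - (3)(0) = 1 - 0 = 1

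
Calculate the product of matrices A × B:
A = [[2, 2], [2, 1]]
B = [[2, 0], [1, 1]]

Matrix multiplication:
C[0][0] = 2×2 + 2×1 = 6
C[0][1] = 2×0 + 2×1 = 2
C[1][0] = 2×2 + 1×1 = 5
C[1][1] = 2×0 + 1×1 = 1
Result: [[6, 2], [5, 1]]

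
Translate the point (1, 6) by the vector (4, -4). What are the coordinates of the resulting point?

Translation by (4, -4) (homogeneous matrix [[1, 0, 4], [0, 1, -4], [0, 0, 1]]):
x' = 1 + 4 = 5
y' = 6 + -4 = 2
Result: (5, 2)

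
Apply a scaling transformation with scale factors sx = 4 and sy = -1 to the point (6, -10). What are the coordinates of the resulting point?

Scaling matrix:
[[4, 0], [0, -1]]
Result: (6 × 4, -10 × -1) = (24, 10)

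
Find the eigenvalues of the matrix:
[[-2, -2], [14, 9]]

Characteristic equation: det(A - λI) = 0
λ² - (trace)λ + (det) = 0
trace = -2 + 9 = 7, det = (-2)(9) - (-2)(14) = 10
λ² - (7)λ + (10) = 0
λ = (7 ± √((7)² - 4·(10))) / 2 = (7 ± √9) / 2
Solving: λ = 2, 5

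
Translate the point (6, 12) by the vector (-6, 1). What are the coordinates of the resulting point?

Translation by (-6, 1) (homogeneous matrix [[1, 0, -6], [0, 1, 1], [0, 0, 1]]):
x' = 6 + -6 = 0
y' = 12 + 1 = 13
Result: (0, 13)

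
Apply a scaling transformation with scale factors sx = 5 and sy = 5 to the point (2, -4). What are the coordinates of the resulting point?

Scaling matrix:
[[5, 0], [0, 5]]
Result: (2 × 5, -4 × 5) = (10, -20)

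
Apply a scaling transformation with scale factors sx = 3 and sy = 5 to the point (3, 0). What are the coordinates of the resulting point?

Scaling matrix:
[[3, 0], [0, 5]]
Result: (3 × 3, 0 × 5) = (9, 0)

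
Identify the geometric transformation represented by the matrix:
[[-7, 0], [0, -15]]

This matrix represents: non-uniform scaling by sx = -7, sy = -15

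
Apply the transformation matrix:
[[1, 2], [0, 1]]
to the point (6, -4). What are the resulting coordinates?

Matrix multiplication:
[[1, 2], [0, 1]] × [6, -4]ᵀ
= [(1)(6) + (2)(-4), (0)(6) + (1)(-4)]ᵀ
= [-2, -4]ᵀ
Result: (-2, -4)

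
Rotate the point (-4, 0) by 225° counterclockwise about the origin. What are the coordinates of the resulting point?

Rotation matrix for 225°: [[cos 225°, -sin 225°], [sin 225°, cos 225°]] ≈ [[-0.707107, 0.707107], [-0.707107, -0.707107]]
[[-0.707107, 0.707107], [-0.707107, -0.707107]] × [-4, 0]ᵀ ≈ [2.8284, 2.8284]ᵀ
Result: (2.8284, 2.8284)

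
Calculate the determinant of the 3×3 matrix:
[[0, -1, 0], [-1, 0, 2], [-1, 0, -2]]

Expansion along first row:
det = 0·det([[0,2],[0,-2]]) - -1·det([[-1,2],[-1,-2]]) + 0·det([[-1,0],[-1,0]])
    = 0·(0·-2 - 2·0) - -1·(-1·-2 - 2·-1) + 0·(-1·0 - 0·-1)
    = 0·0 - -1·4 + 0·0
    = 0 + 4 + 0 = 4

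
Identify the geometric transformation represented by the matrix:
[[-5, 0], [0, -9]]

This matrix represents: non-uniform scaling by sx = -5, sy = -9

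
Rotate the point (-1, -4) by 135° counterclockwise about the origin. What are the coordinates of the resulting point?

Rotation matrix for 135°: [[cos 135°, -sin 135°], [sin 135°, cos 135°]] ≈ [[-0.707107, -0.707107], [0.707107, -0.707107]]
[[-0.707107, -0.707107], [0.707107, -0.707107]] × [-1, -4]ᵀ ≈ [3.5355, 2.1213]ᵀ
Result: (3.5355, 2.1213)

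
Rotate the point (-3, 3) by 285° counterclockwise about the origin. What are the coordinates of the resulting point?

Rotation matrix for 285°: [[cos 285°, -sin 285°], [sin 285°, cos 285°]] ≈ [[0.258819, 0.965926], [-0.965926, 0.258819]]
[[0.258819, 0.965926], [-0.965926, 0.258819]] × [-3, 3]ᵀ ≈ [2.1213, 3.6742]ᵀ
Result: (2.1213, 3.6742)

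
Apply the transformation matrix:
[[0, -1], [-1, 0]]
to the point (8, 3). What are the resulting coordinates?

Matrix multiplication:
[[0, -1], [-1, 0]] × [8, 3]ᵀ
= [(0)(8) + (-1)(3), (-1)(8) + (0)(3)]ᵀ
= [-3, -8]ᵀ
Result: (-3, -8)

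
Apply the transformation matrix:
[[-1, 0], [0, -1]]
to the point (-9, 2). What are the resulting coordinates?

Matrix multiplication:
[[-1, 0], [0, -1]] × [-9, 2]ᵀ
= [(-1)(-9) + (0)(2), (0)(-9) + (-1)(2)]ᵀ
= [9, -2]ᵀ
Result: (9, -2)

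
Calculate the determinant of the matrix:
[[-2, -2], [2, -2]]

For a 2×2 matrix [[a, b], [c, d]], det = ad - bc
det = (-2)(-2) - (-2)(2) = 4 - -4 = 8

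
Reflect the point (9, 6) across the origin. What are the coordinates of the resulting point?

Reflection across origin: (9, 6) → (-9, -6)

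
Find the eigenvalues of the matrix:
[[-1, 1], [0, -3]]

Characteristic equation: det(A - λI) = 0
λ² - (trace)λ + (det) = 0
trace = -1 + -3 = -4, det = (-1)(-3) - (1)(0) = 3
λ² - (-4)λ + (3) = 0
λ = (-4 ± √((-4)² - 4·(3))) / 2 = (-4 ± √4) / 2
Solving: λ = -3, -1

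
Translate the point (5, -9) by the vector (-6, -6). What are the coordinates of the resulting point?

Translation by (-6, -6) (homogeneous matrix [[1, 0, -6], [0, 1, -6], [0, 0, 1]]):
x' = 5 + -6 = -1
y' = -9 + -6 = -15
Result: (-1, -15)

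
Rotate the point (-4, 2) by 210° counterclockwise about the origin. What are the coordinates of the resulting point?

Rotation matrix for 210°: [[cos 210°, -sin 210°], [sin 210°, cos 210°]] ≈ [[-0.866025, 0.500000], [-0.500000, -0.866025]]
[[-0.866025, 0.500000], [-0.500000, -0.866025]] × [-4, 2]ᵀ ≈ [4.4641, 0.2679]ᵀ
Result: (4.4641, 0.2679)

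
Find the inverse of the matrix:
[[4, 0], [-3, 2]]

For [[a,b],[c,d]], inverse = (1/det)·[[d,-b],[-c,a]]
det = (4)(2) - (0)(-3) = 8 - 0 = 8
Inverse = (1/8)·[[2, 0], [3, 4]]
= [[1/4, 0], [3/8, 1/2]]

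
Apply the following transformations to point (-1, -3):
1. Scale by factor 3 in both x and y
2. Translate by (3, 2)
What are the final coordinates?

Step 1: Scale (-1, -3) by 3 → (-3, -9)
Step 2: Translate by (3, 2) → (0, -7)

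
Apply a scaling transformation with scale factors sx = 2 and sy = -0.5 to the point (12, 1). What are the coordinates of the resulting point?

Scaling matrix:
[[2, 0], [0, -0.50]]
Result: (12 × 2, 1 × -0.5) = (24, -0.5)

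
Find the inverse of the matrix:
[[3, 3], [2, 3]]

For [[a,b],[c,d]], inverse = (1/det)·[[d,-b],[-c,a]]
det = (3)(3) - (3)(2) = 9 - 6 = 3
Inverse = (1/3)·[[3, -3], [-2, 3]]
= [[1, -1], [-2/3, 1]]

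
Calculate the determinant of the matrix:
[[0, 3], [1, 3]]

For a 2×2 matrix [[a, b], [c, d]], det = ad - bc
det = (0)(3) - (3)(1) = 0 - 3 = -3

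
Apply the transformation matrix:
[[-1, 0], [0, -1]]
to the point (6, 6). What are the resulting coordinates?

Matrix multiplication:
[[-1, 0], [0, -1]] × [6, 6]ᵀ
= [(-1)(6) + (0)(6), (0)(6) + (-1)(6)]ᵀ
= [-6, -6]ᵀ
Result: (-6, -6)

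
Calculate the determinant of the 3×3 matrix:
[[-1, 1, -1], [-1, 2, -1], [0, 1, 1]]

Expansion along first row:
det = -1·det([[2,-1],[1,1]]) - 1·det([[-1,-1],[0,1]]) + -1·det([[-1,2],[0,1]])
    = -1·(2·1 - -1·1) - 1·(-1·1 - -1·0) + -1·(-1·1 - 2·0)
    = -1·3 - 1·-1 + -1·-1
    = -3 + 1 + 1 = -1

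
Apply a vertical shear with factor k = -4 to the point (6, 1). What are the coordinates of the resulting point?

Shear matrix for vertical shear with factor k = -4:
[[1, 0], [-4, 1]]
Result: (6, 1) → (6, -23)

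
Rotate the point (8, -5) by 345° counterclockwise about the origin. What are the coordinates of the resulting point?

Rotation matrix for 345°: [[cos 345°, -sin 345°], [sin 345°, cos 345°]] ≈ [[0.965926, 0.258819], [-0.258819, 0.965926]]
[[0.965926, 0.258819], [-0.258819, 0.965926]] × [8, -5]ᵀ ≈ [6.4333, -6.9002]ᵀ
Result: (6.4333, -6.9002)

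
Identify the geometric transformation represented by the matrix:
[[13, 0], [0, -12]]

This matrix represents: non-uniform scaling by sx = 13, sy = -12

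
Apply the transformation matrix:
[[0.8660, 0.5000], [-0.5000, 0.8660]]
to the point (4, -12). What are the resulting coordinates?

Matrix multiplication:
[[0.8660, 0.5000], [-0.5000, 0.8660]] × [4, -12]ᵀ
= [(0.8660)(4) + (0.5000)(-12), (-0.5000)(4) + (0.8660)(-12)]ᵀ
= [-2.5360, -12.3920]ᵀ
Result: (-2.5360, -12.3920)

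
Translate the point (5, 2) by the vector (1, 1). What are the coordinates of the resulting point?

Translation by (1, 1) (homogeneous matrix [[1, 0, 1], [0, 1, 1], [0, 0, 1]]):
x' = 5 + 1 = 6
y' = 2 + 1 = 3
Result: (6, 3)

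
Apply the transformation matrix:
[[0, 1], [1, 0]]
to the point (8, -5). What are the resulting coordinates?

Matrix multiplication:
[[0, 1], [1, 0]] × [8, -5]ᵀ
= [(0)(8) + (1)(-5), (1)(8) + (0)(-5)]ᵀ
= [-5, 8]ᵀ
Result: (-5, 8)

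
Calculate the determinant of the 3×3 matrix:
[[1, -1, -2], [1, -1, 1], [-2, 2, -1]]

Expansion along first row:
det = 1·det([[-1,1],[2,-1]]) - -1·det([[1,1],[-2,-1]]) + -2·det([[1,-1],[-2,2]])
    = 1·(-1·-1 - 1·2) - -1·(1·-1 - 1·-2) + -2·(1·2 - -1·-2)
    = 1·-1 - -1·1 + -2·0
    = -1 + 1 + 0 = 0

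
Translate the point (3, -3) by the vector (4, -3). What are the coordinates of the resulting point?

Translation by (4, -3) (homogeneous matrix [[1, 0, 4], [0, 1, -3], [0, 0, 1]]):
x' = 3 + 4 = 7
y' = -3 + -3 = -6
Result: (7, -6)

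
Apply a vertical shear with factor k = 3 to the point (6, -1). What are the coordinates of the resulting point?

Shear matrix for vertical shear with factor k = 3:
[[1, 0], [3, 1]]
Result: (6, -1) → (6, 17)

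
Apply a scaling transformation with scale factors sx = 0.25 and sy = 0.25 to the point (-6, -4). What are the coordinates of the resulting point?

Scaling matrix:
[[0.25, 0], [0, 0.25]]
Result: (-6 × 0.25, -4 × 0.25) = (-1.5, -1)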